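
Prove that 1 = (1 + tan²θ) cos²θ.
RHS = sec²θ · cos²θ = (1/cos²θ) · cos²θ = 1 = LHS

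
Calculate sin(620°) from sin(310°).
sin(620°) = 2 sin 310° cos 310° = -0.9848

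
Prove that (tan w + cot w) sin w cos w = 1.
LHS = (sin w/cos w + cos w/sin w) sin w cos w = ((sin²w + cos²w)/(sin w cos w)) · sin w cos w = sin²w + cos²w = 1 = RHS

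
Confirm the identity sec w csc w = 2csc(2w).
RHS = 2/sin(2w) = 2/(2 sin w cos w) = 1/(sin w cos w) = (1/cos w)(1/sin w) = sec w csc w = LHS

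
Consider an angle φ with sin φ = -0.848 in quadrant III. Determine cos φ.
cos φ = ±√(1 - sin²φ) = -0.53 (negative in QIII)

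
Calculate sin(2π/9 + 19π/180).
sin(2π/9 + 19π/180) = sin 2π/9 cos 19π/180 + cos 2π/9 sin 19π/180 = 0.8572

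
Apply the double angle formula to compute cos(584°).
cos(584°) = cos²292° - sin²292° = -0.7193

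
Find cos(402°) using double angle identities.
cos(402°) = cos²201° - sin²201° = 0.7431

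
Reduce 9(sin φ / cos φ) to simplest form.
9(sin φ / cos φ) = 9(tan φ) (using Quotient identity)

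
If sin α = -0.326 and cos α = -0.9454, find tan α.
tan α = sin α / cos α = 0.3448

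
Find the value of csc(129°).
csc(129°) = 1.287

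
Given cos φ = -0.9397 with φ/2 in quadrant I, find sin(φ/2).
sin(φ/2) = ±√((1 - cos φ)/2); positive since φ/2 ∈ QI, so sin(φ/2) = 0.9848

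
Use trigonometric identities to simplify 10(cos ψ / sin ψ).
10(cos ψ / sin ψ) = 10(cot ψ) (using Quotient identity)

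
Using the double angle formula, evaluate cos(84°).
cos(84°) = cos²42° - sin²42° = 0.1045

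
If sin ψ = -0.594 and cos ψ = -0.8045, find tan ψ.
tan ψ = sin ψ / cos ψ = 0.7383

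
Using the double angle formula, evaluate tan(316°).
tan(316°) = 2 tan 158° / (1 - tan²158°) = -0.9657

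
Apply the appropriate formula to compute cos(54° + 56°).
cos(54° + 56°) = cos 54° cos 56° - sin 54° sin 56° = -0.342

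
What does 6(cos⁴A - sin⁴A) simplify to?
6(cos⁴A - sin⁴A) = 6(cos(2A)) (using Factoring + double angle)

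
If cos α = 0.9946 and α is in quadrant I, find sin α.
sin α = 0.1038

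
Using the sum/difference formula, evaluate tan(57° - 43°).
tan(57° - 43°) = (tan 57° - tan 43°)/(1 + tan 57° tan 43°) = 0.2493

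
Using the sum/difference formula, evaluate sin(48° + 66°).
sin(48° + 66°) = sin 48° cos 66° + cos 48° sin 66° = 0.9135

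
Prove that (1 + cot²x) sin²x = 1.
LHS = csc²x · sin²x = (1/sin²x) · sin²x = 1 = RHS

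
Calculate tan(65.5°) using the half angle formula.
tan(65.5°) = sin 131° / (1 + cos 131°) = 2.194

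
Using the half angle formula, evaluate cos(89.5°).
cos(89.5°) = √((1 + cos 179°)/2) = 0.008727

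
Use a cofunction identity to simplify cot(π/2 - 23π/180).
cot(π/2 - 23π/180) = tan(23π/180)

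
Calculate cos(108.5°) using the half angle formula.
cos(108.5°) = -√((1 + cos 217°)/2) = -0.3173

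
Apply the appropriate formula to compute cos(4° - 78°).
cos(4° - 78°) = cos 4° cos 78° + sin 4° sin 78° = 0.2756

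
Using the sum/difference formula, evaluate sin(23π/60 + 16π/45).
sin(23π/60 + 16π/45) = sin 23π/60 cos 16π/45 + cos 23π/60 sin 16π/45 = 0.7314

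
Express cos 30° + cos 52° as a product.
cos 30° + cos 52° = 2 cos(41°) cos(-11°)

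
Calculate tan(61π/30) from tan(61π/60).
tan(61π/30) = 2 tan 61π/60 / (1 - tan²61π/60) = 0.1051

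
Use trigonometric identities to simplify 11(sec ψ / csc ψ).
11(sec ψ / csc ψ) = 11(tan ψ) (using Reciprocal identities)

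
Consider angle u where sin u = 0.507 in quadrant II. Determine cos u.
cos u = ±√(1 - sin²u) = -0.8619 (negative in QII)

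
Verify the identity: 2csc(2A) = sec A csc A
LHS = 2/sin(2A) = 2/(2 sin A cos A) = 1/(sin A cos A) = (1/cos A)(1/sin A) = sec A csc A = RHS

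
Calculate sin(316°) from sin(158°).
sin(316°) = 2 sin 158° cos 158° = -0.6947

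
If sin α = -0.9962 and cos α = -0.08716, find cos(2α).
cos(2α) = cos²α - sin²α = -0.9848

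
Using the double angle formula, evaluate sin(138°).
sin(138°) = 2 sin 69° cos 69° = 0.6691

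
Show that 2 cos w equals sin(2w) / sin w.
RHS = 2 sin w cos w / sin w = 2 cos w = LHS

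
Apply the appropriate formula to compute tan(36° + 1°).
tan(36° + 1°) = (tan 36° + tan 1°)/(1 - tan 36° tan 1°) = 0.7536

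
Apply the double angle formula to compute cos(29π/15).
cos(29π/15) = cos²29π/30 - sin²29π/30 = 0.9781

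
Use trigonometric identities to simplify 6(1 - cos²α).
6(1 - cos²α) = 6(sin²α) (using Pythagorean identity)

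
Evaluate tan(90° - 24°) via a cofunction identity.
tan(90° - 24°) = cot(24°) = 2.246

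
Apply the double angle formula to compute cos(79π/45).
cos(79π/45) = cos²79π/90 - sin²79π/90 = 0.7193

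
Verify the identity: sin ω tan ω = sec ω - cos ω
RHS = 1/cos ω - cos ω = (1 - cos²ω)/cos ω = sin²ω/cos ω = sin ω · (sin ω/cos ω) = sin ω tan ω = LHS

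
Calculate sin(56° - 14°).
sin(56° - 14°) = sin 56° cos 14° - cos 56° sin 14° = 0.6691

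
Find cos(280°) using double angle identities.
cos(280°) = cos²140° - sin²140° = 0.1736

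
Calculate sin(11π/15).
sin(11π/15) = 0.7431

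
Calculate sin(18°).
sin(18°) = 0.309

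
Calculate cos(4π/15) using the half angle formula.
cos(4π/15) = √((1 + cos 8π/15)/2) = 0.6691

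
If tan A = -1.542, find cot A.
cot A = 1/tan A = -0.6485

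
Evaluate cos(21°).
cos(21°) = 0.9336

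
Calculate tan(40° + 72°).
tan(40° + 72°) = (tan 40° + tan 72°)/(1 - tan 40° tan 72°) = -2.475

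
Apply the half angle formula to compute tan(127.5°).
tan(127.5°) = sin 255° / (1 + cos 255°) = -1.303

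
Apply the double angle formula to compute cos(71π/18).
cos(71π/18) = cos²71π/36 - sin²71π/36 = 0.9848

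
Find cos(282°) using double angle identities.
cos(282°) = cos²141° - sin²141° = 0.2079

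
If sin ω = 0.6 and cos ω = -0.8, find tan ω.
tan ω = sin ω / cos ω = -0.75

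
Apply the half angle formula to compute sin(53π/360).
sin(53π/360) = √((1 - cos 53π/180)/2) = 0.4462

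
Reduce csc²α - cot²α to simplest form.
csc²α - cot²α = 1 (using Pythagorean identity)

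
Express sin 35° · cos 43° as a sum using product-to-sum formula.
sin 35° cos 43° = (1/2)[sin(35°+43°) + sin(35°-43°)]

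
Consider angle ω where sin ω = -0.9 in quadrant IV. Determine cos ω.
cos ω = √(1 - sin²ω) = 0.4359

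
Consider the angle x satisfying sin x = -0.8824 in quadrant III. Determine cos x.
cos x = ±√(1 - sin²x) = -0.4705 (negative in QIII)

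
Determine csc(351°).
csc(351°) = -6.392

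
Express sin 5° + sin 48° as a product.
sin 5° + sin 48° = 2 sin(26.5°) cos(-21.5°)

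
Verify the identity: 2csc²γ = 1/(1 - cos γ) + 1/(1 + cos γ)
RHS = [(1 + cos γ) + (1 - cos γ)] / [(1 - cos γ)(1 + cos γ)] = 2/(1 - cos²γ) = 2/sin²γ = 2csc²γ = LHS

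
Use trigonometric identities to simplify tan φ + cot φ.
tan φ + cot φ = sec φ csc φ (using Quotient identities)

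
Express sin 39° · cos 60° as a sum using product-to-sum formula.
sin 39° cos 60° = (1/2)[sin(39°+60°) + sin(39°-60°)]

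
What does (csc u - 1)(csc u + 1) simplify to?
(csc u - 1)(csc u + 1) = cot²u (using Diff. of squares)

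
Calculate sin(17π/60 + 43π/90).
sin(17π/60 + 43π/90) = sin 17π/60 cos 43π/90 + cos 17π/60 sin 43π/90 = 0.682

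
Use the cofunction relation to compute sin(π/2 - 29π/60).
sin(π/2 - 29π/60) = cos(29π/60) = 0.05234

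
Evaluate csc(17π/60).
csc(17π/60) = 1.287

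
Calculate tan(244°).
tan(244°) = 2.05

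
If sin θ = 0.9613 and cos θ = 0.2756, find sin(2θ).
sin(2θ) = 2 sin θ cos θ = 0.5299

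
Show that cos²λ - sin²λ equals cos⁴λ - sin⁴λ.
RHS = (cos²λ - sin²λ)(cos²λ + sin²λ) = (cos²λ - sin²λ) · 1 = cos²λ - sin²λ = LHS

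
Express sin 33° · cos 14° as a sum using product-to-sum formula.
sin 33° cos 14° = (1/2)[sin(33°+14°) + sin(33°-14°)]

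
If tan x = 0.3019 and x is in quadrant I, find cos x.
cos x = 0.9573 (using tan²x + 1 = sec²x)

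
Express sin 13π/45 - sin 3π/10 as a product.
sin 13π/45 - sin 3π/10 = 2 cos(53π/180) sin(-π/180)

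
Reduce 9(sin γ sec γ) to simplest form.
9(sin γ sec γ) = 9(tan γ) (using Reciprocal + quotient)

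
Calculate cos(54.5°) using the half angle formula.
cos(54.5°) = √((1 + cos 109°)/2) = 0.5807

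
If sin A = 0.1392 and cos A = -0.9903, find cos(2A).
cos(2A) = cos²A - sin²A = 0.9613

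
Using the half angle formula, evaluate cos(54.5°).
cos(54.5°) = √((1 + cos 109°)/2) = 0.5807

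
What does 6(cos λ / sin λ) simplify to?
6(cos λ / sin λ) = 6(cot λ) (using Quotient identity)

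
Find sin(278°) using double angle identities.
sin(278°) = 2 sin 139° cos 139° = -0.9903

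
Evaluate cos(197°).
cos(197°) = -0.9563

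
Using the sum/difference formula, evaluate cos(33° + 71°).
cos(33° + 71°) = cos 33° cos 71° - sin 33° sin 71° = -0.2419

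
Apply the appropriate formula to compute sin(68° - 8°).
sin(68° - 8°) = sin 68° cos 8° - cos 68° sin 8° = √3/2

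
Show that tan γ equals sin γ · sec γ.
RHS = sin γ · (1/cos γ) = sin γ/cos γ = tan γ = LHS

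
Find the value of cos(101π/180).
cos(101π/180) = -0.1908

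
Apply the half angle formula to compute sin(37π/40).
sin(37π/40) = √((1 - cos 37π/20)/2) = 0.2334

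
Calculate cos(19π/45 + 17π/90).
cos(19π/45 + 17π/90) = cos 19π/45 cos 17π/90 - sin 19π/45 sin 17π/90 = -0.342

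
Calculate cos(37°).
cos(37°) = 0.7986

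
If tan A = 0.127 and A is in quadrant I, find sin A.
sin A = 0.126 (using tan²A + 1 = sec²A)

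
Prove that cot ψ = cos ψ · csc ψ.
RHS = cos ψ · (1/sin ψ) = cos ψ/sin ψ = cot ψ = LHS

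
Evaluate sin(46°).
sin(46°) = 0.7193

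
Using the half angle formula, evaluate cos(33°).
cos(33°) = √((1 + cos 66°)/2) = 0.8387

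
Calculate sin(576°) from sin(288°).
sin(576°) = 2 sin 288° cos 288° = -0.5878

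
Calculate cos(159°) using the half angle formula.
cos(159°) = -√((1 + cos 318°)/2) = -0.9336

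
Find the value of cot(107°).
cot(107°) = -0.3057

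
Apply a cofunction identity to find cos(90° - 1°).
cos(90° - 1°) = sin(1°) = 0.01745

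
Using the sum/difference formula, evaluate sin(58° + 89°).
sin(58° + 89°) = sin 58° cos 89° + cos 58° sin 89° = 0.5446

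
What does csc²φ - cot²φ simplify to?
csc²φ - cot²φ = 1 (using Pythagorean identity)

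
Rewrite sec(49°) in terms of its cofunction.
sec(49°) = csc(90° - 49°) = csc(41°)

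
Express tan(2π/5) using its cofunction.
tan(2π/5) = cot(π/2 - 2π/5) = cot(π/10)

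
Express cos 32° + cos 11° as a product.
cos 32° + cos 11° = 2 cos(21.5°) cos(10.5°)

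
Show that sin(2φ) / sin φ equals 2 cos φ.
LHS = 2 sin φ cos φ / sin φ = 2 cos φ = RHS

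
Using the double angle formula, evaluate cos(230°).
cos(230°) = cos²115° - sin²115° = -0.6428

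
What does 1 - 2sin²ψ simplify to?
1 - 2sin²ψ = cos(2ψ) (using Double angle)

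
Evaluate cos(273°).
cos(273°) = 0.05234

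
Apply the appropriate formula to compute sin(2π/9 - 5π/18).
sin(2π/9 - 5π/18) = sin 2π/9 cos 5π/18 - cos 2π/9 sin 5π/18 = -0.1736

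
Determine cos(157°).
cos(157°) = -0.9205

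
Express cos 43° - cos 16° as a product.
cos 43° - cos 16° = -2 sin(29.5°) sin(13.5°)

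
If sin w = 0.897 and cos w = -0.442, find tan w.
tan w = sin w / cos w = -2.029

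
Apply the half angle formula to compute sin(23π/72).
sin(23π/72) = √((1 - cos 23π/36)/2) = 0.8434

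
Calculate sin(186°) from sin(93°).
sin(186°) = 2 sin 93° cos 93° = -0.1045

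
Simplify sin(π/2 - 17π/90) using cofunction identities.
sin(π/2 - 17π/90) = cos(17π/90)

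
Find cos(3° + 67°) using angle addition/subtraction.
cos(3° + 67°) = cos 3° cos 67° - sin 3° sin 67° = 0.342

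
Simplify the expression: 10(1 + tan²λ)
10(1 + tan²λ) = 10(sec²λ) (using Pythagorean identity)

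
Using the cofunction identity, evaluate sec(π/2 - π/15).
sec(π/2 - π/15) = csc(π/15) = 4.81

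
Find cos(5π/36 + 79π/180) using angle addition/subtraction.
cos(5π/36 + 79π/180) = cos 5π/36 cos 79π/180 - sin 5π/36 sin 79π/180 = -0.2419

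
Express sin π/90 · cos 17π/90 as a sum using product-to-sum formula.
sin π/90 cos 17π/90 = (1/2)[sin(π/90+17π/90) + sin(π/90-17π/90)]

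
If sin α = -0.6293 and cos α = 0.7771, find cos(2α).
cos(2α) = cos²α - sin²α = 0.2079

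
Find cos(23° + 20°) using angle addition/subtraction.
cos(23° + 20°) = cos 23° cos 20° - sin 23° sin 20° = 0.7314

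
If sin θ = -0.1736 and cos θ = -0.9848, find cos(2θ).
cos(2θ) = cos²θ - sin²θ = 0.9397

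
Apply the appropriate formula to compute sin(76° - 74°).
sin(76° - 74°) = sin 76° cos 74° - cos 76° sin 74° = 0.0349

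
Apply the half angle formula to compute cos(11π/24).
cos(11π/24) = √((1 + cos 11π/12)/2) = 0.1305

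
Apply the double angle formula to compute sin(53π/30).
sin(53π/30) = 2 sin 53π/60 cos 53π/60 = -0.6691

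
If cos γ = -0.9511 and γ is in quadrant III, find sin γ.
sin γ = -0.3089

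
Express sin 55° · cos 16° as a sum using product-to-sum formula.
sin 55° cos 16° = (1/2)[sin(55°+16°) + sin(55°-16°)]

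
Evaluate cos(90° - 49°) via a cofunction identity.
cos(90° - 49°) = sin(49°) = 0.7547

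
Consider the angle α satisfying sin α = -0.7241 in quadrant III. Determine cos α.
cos α = ±√(1 - sin²α) = -0.6897 (negative in QIII)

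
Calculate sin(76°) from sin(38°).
sin(76°) = 2 sin 38° cos 38° = 0.9703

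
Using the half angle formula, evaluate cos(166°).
cos(166°) = -√((1 + cos 332°)/2) = -0.9703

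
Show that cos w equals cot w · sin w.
RHS = (cos w/sin w) · sin w = cos w = LHS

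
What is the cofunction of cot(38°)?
cot(38°) = tan(90° - 38°) = tan(52°)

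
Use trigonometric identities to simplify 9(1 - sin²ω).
9(1 - sin²ω) = 9(cos²ω) (using Pythagorean identity)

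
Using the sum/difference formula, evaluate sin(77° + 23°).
sin(77° + 23°) = sin 77° cos 23° + cos 77° sin 23° = 0.9848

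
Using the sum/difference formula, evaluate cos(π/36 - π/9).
cos(π/36 - π/9) = cos π/36 cos π/9 + sin π/36 sin π/9 = (√6+√2)/4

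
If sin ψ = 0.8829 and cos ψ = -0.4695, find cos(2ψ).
cos(2ψ) = cos²ψ - sin²ψ = -0.5591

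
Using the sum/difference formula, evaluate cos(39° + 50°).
cos(39° + 50°) = cos 39° cos 50° - sin 39° sin 50° = 0.01745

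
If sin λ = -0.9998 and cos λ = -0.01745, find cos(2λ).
cos(2λ) = cos²λ - sin²λ = -0.9993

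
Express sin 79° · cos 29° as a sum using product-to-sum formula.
sin 79° cos 29° = (1/2)[sin(79°+29°) + sin(79°-29°)]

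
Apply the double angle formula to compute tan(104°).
tan(104°) = 2 tan 52° / (1 - tan²52°) = -4.011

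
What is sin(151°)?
sin(151°) = 0.4848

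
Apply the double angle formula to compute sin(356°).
sin(356°) = 2 sin 178° cos 178° = -0.06976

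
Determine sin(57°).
sin(57°) = 0.8387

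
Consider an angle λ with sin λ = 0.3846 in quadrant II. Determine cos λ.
cos λ = ±√(1 - sin²λ) = -0.9231 (negative in QII)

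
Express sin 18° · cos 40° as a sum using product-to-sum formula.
sin 18° cos 40° = (1/2)[sin(18°+40°) + sin(18°-40°)]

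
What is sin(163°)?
sin(163°) = 0.2924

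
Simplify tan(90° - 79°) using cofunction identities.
tan(90° - 79°) = cot(79°)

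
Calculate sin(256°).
sin(256°) = -0.9703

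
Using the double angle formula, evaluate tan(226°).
tan(226°) = 2 tan 113° / (1 - tan²113°) = 1.036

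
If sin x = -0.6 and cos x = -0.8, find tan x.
tan x = sin x / cos x = 0.75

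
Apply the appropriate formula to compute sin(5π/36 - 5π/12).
sin(5π/36 - 5π/12) = sin 5π/36 cos 5π/12 - cos 5π/36 sin 5π/12 = -0.766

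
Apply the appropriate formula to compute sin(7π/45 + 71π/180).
sin(7π/45 + 71π/180) = sin 7π/45 cos 71π/180 + cos 7π/45 sin 71π/180 = 0.9877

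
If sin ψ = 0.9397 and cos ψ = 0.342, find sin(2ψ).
sin(2ψ) = 2 sin ψ cos ψ = 0.6428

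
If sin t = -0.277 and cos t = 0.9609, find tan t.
tan t = sin t / cos t = -0.2883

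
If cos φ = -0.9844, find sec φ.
sec φ = 1/cos φ = -1.016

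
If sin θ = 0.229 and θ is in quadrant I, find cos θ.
cos θ = 0.9734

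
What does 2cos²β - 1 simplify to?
2cos²β - 1 = cos(2β) (using Double angle)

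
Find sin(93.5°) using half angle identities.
sin(93.5°) = √((1 - cos 187°)/2) = 0.9981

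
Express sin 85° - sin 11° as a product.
sin 85° - sin 11° = 2 cos(48°) sin(37°)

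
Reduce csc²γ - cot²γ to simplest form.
csc²γ - cot²γ = 1 (using Pythagorean identity)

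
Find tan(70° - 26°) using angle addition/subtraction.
tan(70° - 26°) = (tan 70° - tan 26°)/(1 + tan 70° tan 26°) = 0.9657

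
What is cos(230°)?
cos(230°) = -0.6428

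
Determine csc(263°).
csc(263°) = -1.008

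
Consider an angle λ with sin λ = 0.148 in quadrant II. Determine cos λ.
cos λ = ±√(1 - sin²λ) = -0.989 (negative in QII)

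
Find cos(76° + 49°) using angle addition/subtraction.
cos(76° + 49°) = cos 76° cos 49° - sin 76° sin 49° = -0.5736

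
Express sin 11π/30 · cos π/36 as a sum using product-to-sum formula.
sin 11π/30 cos π/36 = (1/2)[sin(11π/30+π/36) + sin(11π/30-π/36)]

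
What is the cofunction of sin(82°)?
sin(82°) = cos(90° - 82°) = cos(8°)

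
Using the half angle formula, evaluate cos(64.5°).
cos(64.5°) = √((1 + cos 129°)/2) = 0.4305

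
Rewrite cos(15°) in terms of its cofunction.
cos(15°) = sin(90° - 15°) = sin(75°)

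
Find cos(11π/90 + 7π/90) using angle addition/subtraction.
cos(11π/90 + 7π/90) = cos 11π/90 cos 7π/90 - sin 11π/90 sin 7π/90 = 0.809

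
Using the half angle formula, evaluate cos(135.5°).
cos(135.5°) = -√((1 + cos 271°)/2) = -0.7133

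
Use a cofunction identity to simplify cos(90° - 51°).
cos(90° - 51°) = sin(51°)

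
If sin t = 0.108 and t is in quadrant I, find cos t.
cos t = 0.9942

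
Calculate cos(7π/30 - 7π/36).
cos(7π/30 - 7π/36) = cos 7π/30 cos 7π/36 + sin 7π/30 sin 7π/36 = 0.9925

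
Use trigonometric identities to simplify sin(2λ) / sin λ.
sin(2λ) / sin λ = 2 cos λ (using Double angle)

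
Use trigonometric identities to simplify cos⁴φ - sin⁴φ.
cos⁴φ - sin⁴φ = cos(2φ) (using Factoring + double angle)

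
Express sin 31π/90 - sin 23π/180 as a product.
sin 31π/90 - sin 23π/180 = 2 cos(17π/72) sin(13π/120)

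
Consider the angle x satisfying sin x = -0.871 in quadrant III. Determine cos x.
cos x = ±√(1 - sin²x) = -0.4913 (negative in QIII)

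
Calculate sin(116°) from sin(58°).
sin(116°) = 2 sin 58° cos 58° = 0.8988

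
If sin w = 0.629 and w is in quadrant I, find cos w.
cos w = 0.7774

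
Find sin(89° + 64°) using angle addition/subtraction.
sin(89° + 64°) = sin 89° cos 64° + cos 89° sin 64° = 0.454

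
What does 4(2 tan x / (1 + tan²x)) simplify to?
4(2 tan x / (1 + tan²x)) = 4(sin(2x)) (using Double angle)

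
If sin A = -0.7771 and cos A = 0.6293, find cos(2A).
cos(2A) = cos²A - sin²A = -0.2079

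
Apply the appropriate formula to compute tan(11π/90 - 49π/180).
tan(11π/90 - 49π/180) = (tan 11π/90 - tan 49π/180)/(1 + tan 11π/90 tan 49π/180) = -0.5095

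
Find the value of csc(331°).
csc(331°) = -2.063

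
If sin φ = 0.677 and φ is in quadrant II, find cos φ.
cos φ = -0.736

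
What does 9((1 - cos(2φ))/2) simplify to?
9((1 - cos(2φ))/2) = 9(sin²φ) (using Power reduction)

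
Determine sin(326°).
sin(326°) = -0.5592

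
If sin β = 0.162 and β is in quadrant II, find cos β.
cos β = -0.9868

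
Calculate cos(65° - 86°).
cos(65° - 86°) = cos 65° cos 86° + sin 65° sin 86° = 0.9336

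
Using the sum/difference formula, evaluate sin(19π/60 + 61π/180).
sin(19π/60 + 61π/180) = sin 19π/60 cos 61π/180 + cos 19π/60 sin 61π/180 = 0.8829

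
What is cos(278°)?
cos(278°) = 0.1392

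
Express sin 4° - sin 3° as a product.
sin 4° - sin 3° = 2 cos(3.5°) sin(0.5°)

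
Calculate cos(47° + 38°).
cos(47° + 38°) = cos 47° cos 38° - sin 47° sin 38° = 0.08716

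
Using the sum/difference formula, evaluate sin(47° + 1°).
sin(47° + 1°) = sin 47° cos 1° + cos 47° sin 1° = 0.7431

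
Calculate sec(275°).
sec(275°) = 11.47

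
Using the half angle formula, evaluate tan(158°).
tan(158°) = sin 316° / (1 + cos 316°) = -0.404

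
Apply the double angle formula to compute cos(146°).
cos(146°) = cos²73° - sin²73° = -0.829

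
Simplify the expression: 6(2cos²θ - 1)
6(2cos²θ - 1) = 6(cos(2θ)) (using Double angle)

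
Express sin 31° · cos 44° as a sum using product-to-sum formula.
sin 31° cos 44° = (1/2)[sin(31°+44°) + sin(31°-44°)]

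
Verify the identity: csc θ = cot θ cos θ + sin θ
RHS = cos²θ/sin θ + sin θ = (cos²θ + sin²θ)/sin θ = 1/sin θ = csc θ = LHS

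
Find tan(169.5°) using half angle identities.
tan(169.5°) = sin 339° / (1 + cos 339°) = -0.1853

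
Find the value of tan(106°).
tan(106°) = -3.487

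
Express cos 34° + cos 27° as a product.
cos 34° + cos 27° = 2 cos(30.5°) cos(3.5°)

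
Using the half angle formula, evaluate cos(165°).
cos(165°) = -√((1 + cos 330°)/2) = -(√6+√2)/4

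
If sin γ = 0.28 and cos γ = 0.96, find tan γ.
tan γ = sin γ / cos γ = 0.2917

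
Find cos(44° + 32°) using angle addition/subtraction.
cos(44° + 32°) = cos 44° cos 32° - sin 44° sin 32° = 0.2419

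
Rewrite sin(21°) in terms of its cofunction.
sin(21°) = cos(90° - 21°) = cos(69°)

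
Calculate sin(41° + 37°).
sin(41° + 37°) = sin 41° cos 37° + cos 41° sin 37° = 0.9781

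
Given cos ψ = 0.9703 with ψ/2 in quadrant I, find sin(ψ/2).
sin(ψ/2) = ±√((1 - cos ψ)/2); positive since ψ/2 ∈ QI, so sin(ψ/2) = 0.1219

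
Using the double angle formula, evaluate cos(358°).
cos(358°) = cos²179° - sin²179° = 0.9994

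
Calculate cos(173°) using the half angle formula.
cos(173°) = -√((1 + cos 346°)/2) = -0.9925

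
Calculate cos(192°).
cos(192°) = -0.9781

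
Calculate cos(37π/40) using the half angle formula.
cos(37π/40) = -√((1 + cos 37π/20)/2) = -0.9724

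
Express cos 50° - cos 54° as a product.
cos 50° - cos 54° = -2 sin(52°) sin(-2°)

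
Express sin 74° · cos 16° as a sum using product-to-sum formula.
sin 74° cos 16° = (1/2)[sin(74°+16°) + sin(74°-16°)]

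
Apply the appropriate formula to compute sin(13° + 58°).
sin(13° + 58°) = sin 13° cos 58° + cos 13° sin 58° = 0.9455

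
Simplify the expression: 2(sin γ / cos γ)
2(sin γ / cos γ) = 2(tan γ) (using Quotient identity)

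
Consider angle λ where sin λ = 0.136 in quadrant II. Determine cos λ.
cos λ = ±√(1 - sin²λ) = -0.9907 (negative in QII)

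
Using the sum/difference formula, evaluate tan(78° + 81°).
tan(78° + 81°) = (tan 78° + tan 81°)/(1 - tan 78° tan 81°) = -0.3839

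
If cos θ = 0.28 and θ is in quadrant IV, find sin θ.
sin θ = -0.96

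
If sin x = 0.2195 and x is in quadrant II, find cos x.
cos x = -0.9756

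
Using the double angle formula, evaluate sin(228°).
sin(228°) = 2 sin 114° cos 114° = -0.7431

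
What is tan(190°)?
tan(190°) = 0.1763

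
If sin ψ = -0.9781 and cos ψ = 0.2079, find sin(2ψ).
sin(2ψ) = 2 sin ψ cos ψ = -0.4067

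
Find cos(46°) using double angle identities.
cos(46°) = cos²23° - sin²23° = 0.6947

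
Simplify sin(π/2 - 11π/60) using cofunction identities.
sin(π/2 - 11π/60) = cos(11π/60)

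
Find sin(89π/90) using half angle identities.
sin(89π/90) = √((1 - cos 89π/45)/2) = 0.0349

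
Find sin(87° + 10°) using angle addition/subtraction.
sin(87° + 10°) = sin 87° cos 10° + cos 87° sin 10° = 0.9925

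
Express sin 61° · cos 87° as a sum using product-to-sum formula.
sin 61° cos 87° = (1/2)[sin(61°+87°) + sin(61°-87°)]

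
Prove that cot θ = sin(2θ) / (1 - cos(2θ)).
RHS = 2 sin θ cos θ / (2sin²θ) = cos θ/sin θ = cot θ = LHS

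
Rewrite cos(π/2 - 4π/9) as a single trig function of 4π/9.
cos(π/2 - 4π/9) = sin(4π/9)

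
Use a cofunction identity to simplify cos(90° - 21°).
cos(90° - 21°) = sin(21°)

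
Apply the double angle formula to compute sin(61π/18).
sin(61π/18) = 2 sin 61π/36 cos 61π/36 = -0.9397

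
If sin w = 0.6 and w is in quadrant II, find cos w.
cos w = -0.8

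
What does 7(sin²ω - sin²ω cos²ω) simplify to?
7(sin²ω - sin²ω cos²ω) = 7(sin⁴ω) (using Factoring)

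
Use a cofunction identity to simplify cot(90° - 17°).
cot(90° - 17°) = tan(17°)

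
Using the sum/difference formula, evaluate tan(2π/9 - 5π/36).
tan(2π/9 - 5π/36) = (tan 2π/9 - tan 5π/36)/(1 + tan 2π/9 tan 5π/36) = 2-√3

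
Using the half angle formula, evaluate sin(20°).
sin(20°) = √((1 - cos 40°)/2) = 0.342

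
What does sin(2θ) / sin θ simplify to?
sin(2θ) / sin θ = 2 cos θ (using Double angle)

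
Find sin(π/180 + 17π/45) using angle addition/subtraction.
sin(π/180 + 17π/45) = sin π/180 cos 17π/45 + cos π/180 sin 17π/45 = 0.9336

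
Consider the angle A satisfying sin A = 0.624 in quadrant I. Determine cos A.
cos A = √(1 - sin²A) = 0.7814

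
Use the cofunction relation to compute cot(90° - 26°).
cot(90° - 26°) = tan(26°) = 0.4877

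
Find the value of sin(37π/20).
sin(37π/20) = -0.454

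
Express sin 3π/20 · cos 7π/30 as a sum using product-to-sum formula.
sin 3π/20 cos 7π/30 = (1/2)[sin(3π/20+7π/30) + sin(3π/20-7π/30)]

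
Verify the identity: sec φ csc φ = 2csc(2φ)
RHS = 2/sin(2φ) = 2/(2 sin φ cos φ) = 1/(sin φ cos φ) = (1/cos φ)(1/sin φ) = sec φ csc φ = LHS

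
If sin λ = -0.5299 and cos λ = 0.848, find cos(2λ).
cos(2λ) = cos²λ - sin²λ = 0.4383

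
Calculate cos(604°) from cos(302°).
cos(604°) = cos²302° - sin²302° = -0.4384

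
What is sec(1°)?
sec(1°) = 1.0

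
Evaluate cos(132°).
cos(132°) = -0.6691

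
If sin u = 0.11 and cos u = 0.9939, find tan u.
tan u = sin u / cos u = 0.1107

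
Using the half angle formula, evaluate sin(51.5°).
sin(51.5°) = √((1 - cos 103°)/2) = 0.7826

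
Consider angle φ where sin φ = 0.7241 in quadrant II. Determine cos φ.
cos φ = ±√(1 - sin²φ) = -0.6897 (negative in QII)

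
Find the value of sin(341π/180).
sin(341π/180) = -0.3256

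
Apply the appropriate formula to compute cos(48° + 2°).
cos(48° + 2°) = cos 48° cos 2° - sin 48° sin 2° = 0.6428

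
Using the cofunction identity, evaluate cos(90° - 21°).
cos(90° - 21°) = sin(21°) = 0.3584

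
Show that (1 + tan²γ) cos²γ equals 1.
LHS = sec²γ · cos²γ = (1/cos²γ) · cos²γ = 1 = RHS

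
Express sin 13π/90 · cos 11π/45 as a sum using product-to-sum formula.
sin 13π/90 cos 11π/45 = (1/2)[sin(13π/90+11π/45) + sin(13π/90-11π/45)]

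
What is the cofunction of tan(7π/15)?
tan(7π/15) = cot(π/2 - 7π/15) = cot(π/30)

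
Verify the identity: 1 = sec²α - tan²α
RHS = 1/cos²α - sin²α/cos²α = (1 - sin²α)/cos²α = cos²α/cos²α = 1 = LHS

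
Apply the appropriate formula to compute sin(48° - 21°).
sin(48° - 21°) = sin 48° cos 21° - cos 48° sin 21° = 0.454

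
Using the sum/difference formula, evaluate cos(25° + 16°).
cos(25° + 16°) = cos 25° cos 16° - sin 25° sin 16° = 0.7547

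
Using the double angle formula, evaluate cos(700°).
cos(700°) = cos²350° - sin²350° = 0.9397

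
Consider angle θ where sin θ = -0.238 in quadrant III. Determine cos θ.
cos θ = ±√(1 - sin²θ) = -0.9713 (negative in QIII)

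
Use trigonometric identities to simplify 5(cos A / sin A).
5(cos A / sin A) = 5(cot A) (using Quotient identity)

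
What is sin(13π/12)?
sin(13π/12) = -(√6-√2)/4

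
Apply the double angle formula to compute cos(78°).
cos(78°) = cos²39° - sin²39° = 0.2079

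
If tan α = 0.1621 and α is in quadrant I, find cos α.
cos α = 0.9871 (using tan²α + 1 = sec²α)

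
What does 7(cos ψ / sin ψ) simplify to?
7(cos ψ / sin ψ) = 7(cot ψ) (using Quotient identity)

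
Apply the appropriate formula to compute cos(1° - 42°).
cos(1° - 42°) = cos 1° cos 42° + sin 1° sin 42° = 0.7547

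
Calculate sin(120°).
sin(120°) = √3/2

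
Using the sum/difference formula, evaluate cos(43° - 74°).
cos(43° - 74°) = cos 43° cos 74° + sin 43° sin 74° = 0.8572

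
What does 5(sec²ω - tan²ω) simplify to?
5(sec²ω - tan²ω) = 5 (using Pythagorean identity)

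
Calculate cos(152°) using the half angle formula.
cos(152°) = -√((1 + cos 304°)/2) = -0.8829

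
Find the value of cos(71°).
cos(71°) = 0.3256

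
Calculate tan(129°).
tan(129°) = -1.235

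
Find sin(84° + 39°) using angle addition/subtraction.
sin(84° + 39°) = sin 84° cos 39° + cos 84° sin 39° = 0.8387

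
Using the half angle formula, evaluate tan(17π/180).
tan(17π/180) = sin 17π/90 / (1 + cos 17π/90) = 0.3057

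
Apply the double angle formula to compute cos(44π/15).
cos(44π/15) = cos²22π/15 - sin²22π/15 = -0.9781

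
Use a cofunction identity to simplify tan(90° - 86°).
tan(90° - 86°) = cot(86°)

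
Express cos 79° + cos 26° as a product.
cos 79° + cos 26° = 2 cos(52.5°) cos(26.5°)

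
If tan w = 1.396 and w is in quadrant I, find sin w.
sin w = 0.8129 (using tan²w + 1 = sec²w)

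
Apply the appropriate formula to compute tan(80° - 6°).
tan(80° - 6°) = (tan 80° - tan 6°)/(1 + tan 80° tan 6°) = 3.487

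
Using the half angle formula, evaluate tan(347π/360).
tan(347π/360) = sin 347π/180 / (1 + cos 347π/180) = -0.1139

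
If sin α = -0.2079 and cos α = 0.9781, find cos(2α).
cos(2α) = cos²α - sin²α = 0.9135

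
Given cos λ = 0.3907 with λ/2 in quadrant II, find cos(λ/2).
cos(λ/2) = ±√((1 + cos λ)/2); negative since λ/2 ∈ QII, so cos(λ/2) = -0.8339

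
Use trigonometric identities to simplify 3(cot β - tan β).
3(cot β - tan β) = 3(2 cot(2β)) (using Double angle)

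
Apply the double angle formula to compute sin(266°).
sin(266°) = 2 sin 133° cos 133° = -0.9976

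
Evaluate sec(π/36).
sec(π/36) = 1.004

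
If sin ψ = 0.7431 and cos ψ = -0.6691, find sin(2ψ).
sin(2ψ) = 2 sin ψ cos ψ = -0.9944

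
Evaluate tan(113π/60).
tan(113π/60) = -0.3839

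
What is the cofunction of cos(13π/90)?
cos(13π/90) = sin(π/2 - 13π/90) = sin(16π/45)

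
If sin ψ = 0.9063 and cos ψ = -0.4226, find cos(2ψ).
cos(2ψ) = cos²ψ - sin²ψ = -0.6428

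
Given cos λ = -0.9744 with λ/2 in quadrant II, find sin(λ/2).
sin(λ/2) = ±√((1 - cos λ)/2); positive since λ/2 ∈ QII, so sin(λ/2) = 0.9936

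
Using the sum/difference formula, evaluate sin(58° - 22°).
sin(58° - 22°) = sin 58° cos 22° - cos 58° sin 22° = 0.5878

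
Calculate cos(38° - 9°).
cos(38° - 9°) = cos 38° cos 9° + sin 38° sin 9° = 0.8746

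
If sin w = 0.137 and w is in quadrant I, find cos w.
cos w = 0.9906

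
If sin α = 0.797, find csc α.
csc α = 1/sin α = 1.255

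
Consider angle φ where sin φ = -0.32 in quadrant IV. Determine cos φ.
cos φ = √(1 - sin²φ) = 0.9474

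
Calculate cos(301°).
cos(301°) = 0.515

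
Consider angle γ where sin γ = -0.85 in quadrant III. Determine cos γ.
cos γ = ±√(1 - sin²γ) = -0.5268 (negative in QIII)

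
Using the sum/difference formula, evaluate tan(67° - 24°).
tan(67° - 24°) = (tan 67° - tan 24°)/(1 + tan 67° tan 24°) = 0.9325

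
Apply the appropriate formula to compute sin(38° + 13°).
sin(38° + 13°) = sin 38° cos 13° + cos 38° sin 13° = 0.7771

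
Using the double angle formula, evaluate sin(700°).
sin(700°) = 2 sin 350° cos 350° = -0.342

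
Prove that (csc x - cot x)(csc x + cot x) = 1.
LHS = csc²x - cot²x = (1 + cot²x) - cot²x = 1 = RHS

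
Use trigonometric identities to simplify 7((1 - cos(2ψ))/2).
7((1 - cos(2ψ))/2) = 7(sin²ψ) (using Power reduction)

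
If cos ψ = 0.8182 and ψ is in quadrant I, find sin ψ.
sin ψ = 0.5749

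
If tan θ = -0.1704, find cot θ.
cot θ = 1/tan θ = -5.869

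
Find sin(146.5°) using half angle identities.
sin(146.5°) = √((1 - cos 293°)/2) = 0.5519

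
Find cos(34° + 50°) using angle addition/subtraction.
cos(34° + 50°) = cos 34° cos 50° - sin 34° sin 50° = 0.1045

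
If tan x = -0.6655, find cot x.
cot x = 1/tan x = -1.503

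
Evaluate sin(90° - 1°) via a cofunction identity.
sin(90° - 1°) = cos(1°) = 0.9998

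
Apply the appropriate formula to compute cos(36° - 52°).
cos(36° - 52°) = cos 36° cos 52° + sin 36° sin 52° = 0.9613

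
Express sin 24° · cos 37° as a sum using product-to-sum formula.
sin 24° cos 37° = (1/2)[sin(24°+37°) + sin(24°-37°)]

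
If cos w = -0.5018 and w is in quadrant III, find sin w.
sin w = -0.865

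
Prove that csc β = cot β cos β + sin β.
RHS = cos²β/sin β + sin β = (cos²β + sin²β)/sin β = 1/sin β = csc β = LHS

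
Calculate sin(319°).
sin(319°) = -0.6561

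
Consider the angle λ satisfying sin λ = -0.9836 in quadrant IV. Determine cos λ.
cos λ = √(1 - sin²λ) = 0.1804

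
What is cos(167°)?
cos(167°) = -0.9744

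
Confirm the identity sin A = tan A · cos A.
RHS = (sin A/cos A) · cos A = sin A = LHS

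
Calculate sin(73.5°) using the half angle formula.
sin(73.5°) = √((1 - cos 147°)/2) = 0.9588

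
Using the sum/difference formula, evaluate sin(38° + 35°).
sin(38° + 35°) = sin 38° cos 35° + cos 38° sin 35° = 0.9563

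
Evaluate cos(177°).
cos(177°) = -0.9986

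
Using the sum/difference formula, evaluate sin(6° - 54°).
sin(6° - 54°) = sin 6° cos 54° - cos 6° sin 54° = -0.7431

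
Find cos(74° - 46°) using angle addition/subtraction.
cos(74° - 46°) = cos 74° cos 46° + sin 74° sin 46° = 0.8829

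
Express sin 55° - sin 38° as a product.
sin 55° - sin 38° = 2 cos(46.5°) sin(8.5°)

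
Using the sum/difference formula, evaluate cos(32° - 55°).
cos(32° - 55°) = cos 32° cos 55° + sin 32° sin 55° = 0.9205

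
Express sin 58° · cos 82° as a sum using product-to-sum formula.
sin 58° cos 82° = (1/2)[sin(58°+82°) + sin(58°-82°)]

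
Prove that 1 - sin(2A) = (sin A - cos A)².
RHS = sin²A - 2 sin A cos A + cos²A = (sin²A + cos²A) - 2 sin A cos A = 1 - sin(2A) = LHS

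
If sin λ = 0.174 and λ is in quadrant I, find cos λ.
cos λ = 0.9847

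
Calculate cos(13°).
cos(13°) = 0.9744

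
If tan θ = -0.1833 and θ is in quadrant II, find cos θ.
cos θ = -0.9836 (using tan²θ + 1 = sec²θ)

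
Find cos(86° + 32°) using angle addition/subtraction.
cos(86° + 32°) = cos 86° cos 32° - sin 86° sin 32° = -0.4695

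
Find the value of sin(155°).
sin(155°) = 0.4226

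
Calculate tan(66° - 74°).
tan(66° - 74°) = (tan 66° - tan 74°)/(1 + tan 66° tan 74°) = -0.1405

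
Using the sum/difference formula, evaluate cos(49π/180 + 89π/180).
cos(49π/180 + 89π/180) = cos 49π/180 cos 89π/180 - sin 49π/180 sin 89π/180 = -0.7431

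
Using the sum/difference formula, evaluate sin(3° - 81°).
sin(3° - 81°) = sin 3° cos 81° - cos 3° sin 81° = -0.9781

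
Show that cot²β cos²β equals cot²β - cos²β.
RHS = cos²β/sin²β - cos²β = cos²β(1/sin²β - 1) = cos²β · (1 - sin²β)/sin²β = cos²β · cos²β/sin²β = cos²β · cot²β = LHS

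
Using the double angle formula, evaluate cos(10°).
cos(10°) = cos²5° - sin²5° = 0.9848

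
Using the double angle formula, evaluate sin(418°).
sin(418°) = 2 sin 209° cos 209° = 0.848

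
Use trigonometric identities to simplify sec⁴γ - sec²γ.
sec⁴γ - sec²γ = tan⁴γ + tan²γ (using Pythagorean)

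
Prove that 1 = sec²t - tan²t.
RHS = 1/cos²t - sin²t/cos²t = (1 - sin²t)/cos²t = cos²t/cos²t = 1 = LHS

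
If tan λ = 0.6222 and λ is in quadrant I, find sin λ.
sin λ = 0.5283 (using tan²λ + 1 = sec²λ)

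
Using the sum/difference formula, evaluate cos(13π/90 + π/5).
cos(13π/90 + π/5) = cos 13π/90 cos π/5 - sin 13π/90 sin π/5 = 0.4695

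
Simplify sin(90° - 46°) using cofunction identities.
sin(90° - 46°) = cos(46°)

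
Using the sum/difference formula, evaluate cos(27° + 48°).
cos(27° + 48°) = cos 27° cos 48° - sin 27° sin 48° = (√6-√2)/4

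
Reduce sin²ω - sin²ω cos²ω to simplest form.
sin²ω - sin²ω cos²ω = sin⁴ω (using Factoring)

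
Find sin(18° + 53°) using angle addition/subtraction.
sin(18° + 53°) = sin 18° cos 53° + cos 18° sin 53° = 0.9455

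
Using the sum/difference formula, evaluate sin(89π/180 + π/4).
sin(89π/180 + π/4) = sin 89π/180 cos π/4 + cos 89π/180 sin π/4 = 0.7193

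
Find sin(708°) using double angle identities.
sin(708°) = 2 sin 354° cos 354° = -0.2079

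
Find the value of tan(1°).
tan(1°) = 0.01746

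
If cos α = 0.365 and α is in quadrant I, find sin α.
sin α = 0.931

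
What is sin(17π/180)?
sin(17π/180) = 0.2924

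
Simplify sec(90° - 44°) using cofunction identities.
sec(90° - 44°) = csc(44°)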